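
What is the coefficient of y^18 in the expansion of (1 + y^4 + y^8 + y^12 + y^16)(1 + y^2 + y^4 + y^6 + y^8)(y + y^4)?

2

(1 + y^4 + y^8 + y^12 + y^16) has coefficients 1,0,0,0,1,0,0,0,1,0,0,0,1,0,0,0,1 for degrees 0…16.
(1 + y^2 + y^4 + y^6 + y^8) has coefficients 1,0,1,0,1,0,1,0,1,0,0,0,0,0,0,0,0,0,0 for degrees 0…18.
Finally multiplying by (y + y^4), the product of all factors after the first has coefficients 0,1,0,1,1,1,1,1,1,1,1,0,1,0,0,0,0,0,0 for degrees 0…18.
[y^18] = 1·0 + 1·0 + 1·1 + 1·1 + 1·0 = 2.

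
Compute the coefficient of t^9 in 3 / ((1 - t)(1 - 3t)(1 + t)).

The denominator gives the recurrence a_n = 3a_(n−1) + a_(n−2) − 3a_(n−3) for n ≥ 3; the numerator fixes a_0 = 3, a_1 = 9, a_2 = 30.
Iterating: 3, 9, 30, 90, 273, 819, 2460, 7380, 22143, 66429, so a_9 = 66429.

66429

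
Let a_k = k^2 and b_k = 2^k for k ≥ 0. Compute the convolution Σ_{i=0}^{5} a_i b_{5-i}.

141

Write out a_i and b_{5-i} for i = 0,…,5 and sum the products.
Σ = 0·32 + 1·16 + 4·8 + 9·4 + 16·2 + 25·1 = 141.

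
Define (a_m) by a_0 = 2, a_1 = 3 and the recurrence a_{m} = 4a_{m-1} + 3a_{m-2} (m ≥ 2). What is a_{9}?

The ordinary generating function has denominator 1 - 4x - 3x^2.
Iterating the recurrence: a_0,…,a_{9} = 2, 3, 18, 81, 378, 1755, 8154, 37881, 175986, 817587.

817587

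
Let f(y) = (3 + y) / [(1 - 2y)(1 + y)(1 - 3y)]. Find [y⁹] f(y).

Partial fractions give a closed form: a_n = (-14/3)·2^n + (1/6)·(-1)^n + (15/2)·3^n.
At n = 9: a_9 = 145233.

145233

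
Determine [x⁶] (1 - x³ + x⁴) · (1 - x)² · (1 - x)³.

20

(1 - x³ + x⁴) has coefficients 1,0,0,-1,1 for degrees 0…4.
(1 - x)² has coefficients 1,-2,1,0,0,0,0 for degrees 0…6.
Finally multiplying by (1 - x)³, the product of all factors after the first has coefficients 1,-5,10,-10,5,-1,0 for degrees 0…6.
[x⁶] = 1·0 − 1·(-10) + 1·10 = 20.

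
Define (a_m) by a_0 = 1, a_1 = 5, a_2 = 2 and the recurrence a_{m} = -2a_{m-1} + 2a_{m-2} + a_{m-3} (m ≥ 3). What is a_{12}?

-18863

The ordinary generating function has denominator 1 + 2y - 2y^2 - y^3.
Iterating the recurrence: a_0,…,a_{12} = 1, 5, 2, 7, -5, 26, -55, 157, -398, 1055, -2749, 7210, -18863.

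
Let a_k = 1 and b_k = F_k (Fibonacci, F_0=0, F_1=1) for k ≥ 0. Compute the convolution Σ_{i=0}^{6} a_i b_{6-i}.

20

Write out a_i and b_{6-i} for i = 0,…,6 and sum the products.
Σ = 1·8 + 1·5 + 1·3 + 1·2 + 1·1 + 1·1 + 1·0 = 20.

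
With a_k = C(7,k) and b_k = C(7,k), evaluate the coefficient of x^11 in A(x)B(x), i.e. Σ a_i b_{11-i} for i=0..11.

This is [x^11] in the product of the two ordinary generating functions.
Σ = 1·0 + 7·0 + 21·0 + 35·0 + 35·1 + 21·7 + 7·21 + 1·35 + 0·35 + 0·21 + 0·7 + 0·1 = 364.

364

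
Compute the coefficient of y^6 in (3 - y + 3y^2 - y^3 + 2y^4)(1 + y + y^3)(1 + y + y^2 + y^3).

9

(3 - y + 3y^2 - y^3 + 2y^4) has coefficients 3,-1,3,-1,2 for degrees 0…4.
(1 + y + y^3) has coefficients 1,1,0,1,0,0,0 for degrees 0…6.
Finally multiplying by (1 + y + y^2 + y^3), the product of all factors after the first has coefficients 1,2,2,3,2,1,1 for degrees 0…6.
[y^6] = 3·1 − 1·1 + 3·2 − 1·3 + 2·2 = 9.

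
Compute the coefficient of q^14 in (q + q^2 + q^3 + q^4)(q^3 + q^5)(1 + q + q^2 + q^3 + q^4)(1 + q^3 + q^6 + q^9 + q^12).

(q + q^2 + q^3 + q^4) has coefficients 0,1,1,1,1 for degrees 0…4.
(q^3 + q^5) has coefficients 0,0,0,1,0,1,0,0,0,0,0,0,0,0,0 for degrees 0…14.
Multiplying by (1 + q + q^2 + q^3 + q^4) gives running coefficients 0,0,0,1,1,2,2,2,1,1,0,0,0,0,0 for degrees 0…14.
Finally multiplying by (1 + q^3 + q^6 + q^9 + q^12), the product of all factors after the first has coefficients 0,0,0,1,1,2,3,3,3,4,3,3,4,3,3 for degrees 0…14.
[q^14] = 1·3 + 1·4 + 1·3 + 1·3 = 13.

13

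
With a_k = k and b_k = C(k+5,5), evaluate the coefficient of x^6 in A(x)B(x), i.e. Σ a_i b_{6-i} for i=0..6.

792

The convolution is the t^6 coefficient of A(t)B(t).
Σ = 0·462 + 1·252 + 2·126 + 3·56 + 4·21 + 5·6 + 6·1 = 792.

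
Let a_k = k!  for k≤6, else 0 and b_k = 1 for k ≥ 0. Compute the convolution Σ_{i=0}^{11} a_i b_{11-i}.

Write out a_i and b_{11-i} for i = 0,…,11 and sum the products.
Σ = 1·1 + 1·1 + 2·1 + 6·1 + 24·1 + 120·1 + 720·1 + 0·1 + 0·1 + 0·1 + 0·1 + 0·1 = 874.

874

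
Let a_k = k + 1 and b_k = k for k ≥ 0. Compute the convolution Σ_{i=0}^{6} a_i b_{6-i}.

56

The convolution is the x^6 coefficient of A(x)B(x).
Σ = 1·6 + 2·5 + 3·4 + 4·3 + 5·2 + 6·1 + 7·0 = 56.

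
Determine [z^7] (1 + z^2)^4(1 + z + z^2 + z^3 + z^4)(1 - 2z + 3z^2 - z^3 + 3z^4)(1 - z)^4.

(1 + z^2)^4 has coefficients 1,0,4,0,6,0,4,0 for degrees 0…7.
(1 + z + z^2 + z^3 + z^4) has coefficients 1,1,1,1,1,0,0,0 for degrees 0…7.
Multiplying by (1 - 2z + 3z^2 - z^3 + 3z^4) gives running coefficients 1,-1,2,1,4,3,5,2 for degrees 0…7.
Finally multiplying by (1 - z)^4, the product of all factors after the first has coefficients 1,-5,12,-17,17,-16,15,-15 for degrees 0…7.
[z^7] = 1·(-15) + 4·(-16) + 6·(-17) + 4·(-5) = -201.

-201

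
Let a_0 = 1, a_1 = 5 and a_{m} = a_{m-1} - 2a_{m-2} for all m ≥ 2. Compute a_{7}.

25

The ordinary generating function has denominator 1 - x + 2x^2.
Iterating the recurrence: a_0,…,a_{7} = 1, 5, 3, -7, -13, 1, 27, 25.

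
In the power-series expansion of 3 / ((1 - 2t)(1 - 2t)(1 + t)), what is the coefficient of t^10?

23211

The denominator gives the recurrence a_n = 3a_(n−1) − 4a_(n−3) for n ≥ 3; the numerator fixes a_0 = 3, a_1 = 9, a_2 = 27.
Iterating: 3, 9, 27, 69, 171, 405, 939, 2133, 4779, 10581, 23211, so a_10 = 23211.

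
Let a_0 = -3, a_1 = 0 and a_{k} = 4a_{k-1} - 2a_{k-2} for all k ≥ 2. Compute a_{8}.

The ordinary generating function has denominator 1 - 4q + 2q^2.
Iterating the recurrence: a_0,…,a_{8} = -3, 0, 6, 24, 84, 288, 984, 3360, 11472.

11472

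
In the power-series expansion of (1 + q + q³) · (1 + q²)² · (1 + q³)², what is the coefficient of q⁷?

(1 + q + q³) has coefficients 1,1,0,1 for degrees 0…3.
(1 + q²)² has coefficients 1,0,2,0,1,0,0,0 for degrees 0…7.
Finally multiplying by (1 + q³)², the product of all factors after the first has coefficients 1,0,2,2,1,4,1,2 for degrees 0…7.
[q⁷] = 1·2 + 1·1 + 1·1 = 4.

4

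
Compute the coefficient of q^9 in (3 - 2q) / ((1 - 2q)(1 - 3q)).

135733

The denominator gives the recurrence a_n = 5a_(n−1) − 6a_(n−2) for n ≥ 3; the numerator fixes a_0 = 3, a_1 = 13, a_2 = 47.
Iterating: 3, 13, 47, 157, 503, 1573, 4847, 14797, 44903, 135733, so a_9 = 135733.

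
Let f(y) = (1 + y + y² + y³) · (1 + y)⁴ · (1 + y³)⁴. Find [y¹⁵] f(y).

35

(1 + y + y² + y³) has coefficients 1,1,1,1 for degrees 0…3.
(1 + y)⁴ has coefficients 1,4,6,4,1,0,0,0,0,0,0,0,0,0,0,0 for degrees 0…15.
Finally multiplying by (1 + y³)⁴, the product of all factors after the first has coefficients 1,4,6,8,17,24,22,28,36,28,22,24,17,8,6,4 for degrees 0…15.
[y¹⁵] = 1·4 + 1·6 + 1·8 + 1·17 = 35.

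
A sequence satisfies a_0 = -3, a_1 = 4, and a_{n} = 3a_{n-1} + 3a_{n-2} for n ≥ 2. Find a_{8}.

The ordinary generating function has denominator 1 - 3x - 3x^2.
Iterating the recurrence: a_0,…,a_{8} = -3, 4, 3, 21, 72, 279, 1053, 3996, 15147.

15147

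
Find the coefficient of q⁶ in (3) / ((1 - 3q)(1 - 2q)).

Partial fractions give a closed form: a_n = (9)·3^n + (-6)·2^n.
At n = 6: a_6 = 6177.

6177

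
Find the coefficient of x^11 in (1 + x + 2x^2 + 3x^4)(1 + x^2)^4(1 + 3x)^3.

(1 + x + 2x^2 + 3x^4) has coefficients 1,1,2,0,3 for degrees 0…4.
(1 + x^2)^4 has coefficients 1,0,4,0,6,0,4,0,1,0,0,0 for degrees 0…11.
Finally multiplying by (1 + 3x)^3, the product of all factors after the first has coefficients 1,9,31,63,114,162,166,198,109,117,27,27 for degrees 0…11.
[x^11] = 1·27 + 1·27 + 2·117 + 3·198 = 882.

882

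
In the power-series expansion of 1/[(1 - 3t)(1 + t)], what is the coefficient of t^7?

1640

Partial fractions give a closed form: a_n = (3/4)·3^n + (1/4)·(-1)^n.
At n = 7: a_7 = 1640.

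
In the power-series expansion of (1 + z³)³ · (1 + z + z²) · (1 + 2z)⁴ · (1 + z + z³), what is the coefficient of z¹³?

409

(1 + z³)³ has coefficients 1,0,0,3,0,0,3,0,0,1 for degrees 0…9.
(1 + z + z²) has coefficients 1,1,1,0,0,0,0,0,0,0,0,0,0,0 for degrees 0…13.
Multiplying by (1 + 2z)⁴ gives running coefficients 1,9,33,64,72,48,16,0,0,0,0,0,0,0 for degrees 0…13.
Finally multiplying by (1 + z + z³), the product of all factors after the first has coefficients 1,10,42,98,145,153,128,88,48,16,0,0,0,0 for degrees 0…13.
[z¹³] = 1·0 + 3·0 + 3·88 + 1·145 = 409.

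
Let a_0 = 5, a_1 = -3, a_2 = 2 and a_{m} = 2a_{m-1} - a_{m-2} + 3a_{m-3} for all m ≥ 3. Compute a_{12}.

The ordinary generating function has denominator 1 - 2y + y^2 - 3y^3.
Iterating the recurrence: a_0,…,a_{12} = 5, -3, 2, 22, 33, 50, 133, 315, 647, 1378, 3054, 6671, 14422.

14422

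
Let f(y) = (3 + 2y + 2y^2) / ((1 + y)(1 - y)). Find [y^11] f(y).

The denominator gives the recurrence a_n = a_(n−2) for n ≥ 3; the numerator fixes a_0 = 3, a_1 = 2, a_2 = 5.
Iterating: 3, 2, 5, 2, 5, 2, 5, 2, 5, 2, 5, 2, so a_11 = 2.

2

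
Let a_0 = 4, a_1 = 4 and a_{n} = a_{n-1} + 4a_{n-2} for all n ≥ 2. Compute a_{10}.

30356

The ordinary generating function has denominator 1 - q - 4q^2.
Iterating the recurrence: a_0,…,a_{10} = 4, 4, 20, 36, 116, 260, 724, 1764, 4660, 11716, 30356.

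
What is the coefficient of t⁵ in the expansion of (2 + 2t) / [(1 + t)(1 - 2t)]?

The denominator gives the recurrence a_n = a_(n−1) + 2a_(n−2) for n ≥ 2; the numerator fixes a_0 = 2, a_1 = 4.
Iterating: 2, 4, 8, 16, 32, 64, so a_5 = 64.

64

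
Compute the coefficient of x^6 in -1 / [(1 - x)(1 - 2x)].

-127

Partial fractions give a closed form: a_n = (1)·1^n + (-2)·2^n.
At n = 6: a_6 = -127.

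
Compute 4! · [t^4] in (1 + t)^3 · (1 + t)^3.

360

The EGF product rule gives c_4 = Σ_{k_1+k_2=4} C(4; k_1,k_2) · ∏ g_i(k_i), where (1+t)^3 gives the falling factorial (3)_k; (1+t)^3 gives the falling factorial (3)_k.
g_1(k) for k = 0…4: 1, 3, 6, 6, 0.
g_2(k) for k = 0…4: 1, 3, 6, 6, 0.
c_4 = Σ_k C(4,k)·g_1(k)·g_2(4−k) = 4·3·6 + 6·6·6 + 4·6·3 = 72 + 216 + 72 = 360.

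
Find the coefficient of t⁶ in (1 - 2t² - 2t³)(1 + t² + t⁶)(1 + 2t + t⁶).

(1 - 2t² - 2t³) has coefficients 1,0,-2,-2 for degrees 0…3.
(1 + t² + t⁶) has coefficients 1,0,1,0,0,0,1 for degrees 0…6.
Finally multiplying by (1 + 2t + t⁶), the product of all factors after the first has coefficients 1,2,1,2,0,0,2 for degrees 0…6.
[t⁶] = 1·2 − 2·0 − 2·2 = -2.

-2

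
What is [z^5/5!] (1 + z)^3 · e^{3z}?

3618

The EGF product rule gives c_5 = Σ_{k_1+k_2=5} C(5; k_1,k_2) · ∏ g_i(k_i), where (1+z)^3 gives the falling factorial (3)_k; e^{3z} gives (3)^k.
g_1(k) for k = 0…5: 1, 3, 6, 6, 0, 0.
g_2(k) for k = 0…5: 1, 3, 9, 27, 81, 243.
c_5 = Σ_k C(5,k)·g_1(k)·g_2(5−k) = 1·1·243 + 5·3·81 + 10·6·27 + 10·6·9 = 243 + 1215 + 1620 + 540 = 3618.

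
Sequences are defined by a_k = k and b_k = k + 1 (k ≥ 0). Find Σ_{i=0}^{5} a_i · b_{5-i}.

35

This is [x^5] in the product of the two ordinary generating functions.
Σ = 0·6 + 1·5 + 2·4 + 3·3 + 4·2 + 5·1 = 35.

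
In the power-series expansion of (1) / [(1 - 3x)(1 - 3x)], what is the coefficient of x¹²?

6908733

The denominator gives the recurrence a_n = 6a_(n−1) − 9a_(n−2) for n ≥ 2; the numerator fixes a_0 = 1, a_1 = 6.
Iterating: 1, 6, 27, 108, 405, 1458, 5103, 17496, 59049, 196830, 649539, 2125764, 6908733, so a_12 = 6908733.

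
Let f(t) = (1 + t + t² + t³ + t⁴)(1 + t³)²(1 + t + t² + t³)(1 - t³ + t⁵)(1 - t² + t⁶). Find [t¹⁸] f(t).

4

(1 + t + t² + t³ + t⁴) has coefficients 1,1,1,1,1 for degrees 0…4.
(1 + t³)² has coefficients 1,0,0,2,0,0,1,0,0,0,0,0,0,0,0,0,0,0,0 for degrees 0…18.
Multiplying by (1 + t + t² + t³) gives running coefficients 1,1,1,3,2,2,3,1,1,1,0,0,0,0,0,0,0,0,0 for degrees 0…18.
Multiplying by (1 - t³ + t⁵) gives running coefficients 1,1,1,2,1,2,1,0,2,0,1,2,0,1,1,0,0,0,0 for degrees 0…18.
Finally multiplying by (1 - t² + t⁶), the product of all factors after the first has coefficients 1,1,0,1,0,0,1,-1,2,2,0,4,0,-1,3,-1,0,2,0 for degrees 0…18.
[t¹⁸] = 1·0 + 1·2 + 1·0 + 1·(-1) + 1·3 = 4.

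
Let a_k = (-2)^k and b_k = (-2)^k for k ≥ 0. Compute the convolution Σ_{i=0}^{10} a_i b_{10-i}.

11264

The convolution is the x^10 coefficient of A(x)B(x).
Σ = 1·1024 − 2·(-512) + 4·256 − 8·(-128) + 16·64 − 32·(-32) + 64·16 − 128·(-8) + 256·4 − 512·(-2) + 1024·1 = 11264.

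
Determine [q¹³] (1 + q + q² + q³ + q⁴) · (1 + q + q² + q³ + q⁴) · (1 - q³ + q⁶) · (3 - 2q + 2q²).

6

(1 + q + q² + q³ + q⁴) has coefficients 1,1,1,1,1 for degrees 0…4.
(1 + q + q² + q³ + q⁴) has coefficients 1,1,1,1,1,0,0,0,0,0,0,0,0,0 for degrees 0…13.
Multiplying by (1 - q³ + q⁶) gives running coefficients 1,1,1,0,0,-1,0,0,1,1,1,0,0,0 for degrees 0…13.
Finally multiplying by (3 - 2q + 2q²), the product of all factors after the first has coefficients 3,1,3,0,2,-3,2,-2,3,1,3,0,2,0 for degrees 0…13.
[q¹³] = 1·0 + 1·2 + 1·0 + 1·3 + 1·1 = 6.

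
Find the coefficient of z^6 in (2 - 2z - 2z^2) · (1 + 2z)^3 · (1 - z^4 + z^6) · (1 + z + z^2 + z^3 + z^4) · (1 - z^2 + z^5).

(2 - 2z - 2z^2) has coefficients 2,-2,-2 for degrees 0…2.
(1 + 2z)^3 has coefficients 1,6,12,8,0,0,0 for degrees 0…6.
Multiplying by (1 - z^4 + z^6) gives running coefficients 1,6,12,8,-1,-6,-11 for degrees 0…6.
Multiplying by (1 + z + z^2 + z^3 + z^4) gives running coefficients 1,7,19,27,26,19,2 for degrees 0…6.
Finally multiplying by (1 - z^2 + z^5), the product of all factors after the first has coefficients 1,7,18,20,7,-7,-17 for degrees 0…6.
[z^6] = 2·(-17) − 2·(-7) − 2·7 = -34.

-34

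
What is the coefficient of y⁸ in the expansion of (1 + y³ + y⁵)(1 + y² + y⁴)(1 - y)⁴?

-15

(1 + y³ + y⁵) has coefficients 1,0,0,1,0,1 for degrees 0…5.
(1 + y² + y⁴) has coefficients 1,0,1,0,1,0,0,0,0 for degrees 0…8.
Finally multiplying by (1 - y)⁴, the product of all factors after the first has coefficients 1,-4,7,-8,8,-8,7,-4,1 for degrees 0…8.
[y⁸] = 1·1 + 1·(-8) + 1·(-8) = -15.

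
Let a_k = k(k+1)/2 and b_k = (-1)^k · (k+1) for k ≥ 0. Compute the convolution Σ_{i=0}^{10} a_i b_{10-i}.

This is [x^10] in the product of the two ordinary generating functions.
Σ = 0·11 + 1·(-10) + 3·9 + 6·(-8) + 10·7 + 15·(-6) + 21·5 + 28·(-4) + 36·3 + 45·(-2) + 55·1 = 15.

15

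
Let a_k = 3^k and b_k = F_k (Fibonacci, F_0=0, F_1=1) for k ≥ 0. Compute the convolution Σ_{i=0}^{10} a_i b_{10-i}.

35365

This is [x^10] in the product of the two ordinary generating functions.
Σ = 1·55 + 3·34 + 9·21 + 27·13 + 81·8 + 243·5 + 729·3 + 2187·2 + 6561·1 + 19683·1 + 59049·0 = 35365.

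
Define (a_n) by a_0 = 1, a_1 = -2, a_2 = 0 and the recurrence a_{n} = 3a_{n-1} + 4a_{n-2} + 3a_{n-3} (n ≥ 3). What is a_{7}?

The ordinary generating function has denominator 1 - 3q - 4q^2 - 3q^3.
Iterating the recurrence: a_0,…,a_{7} = 1, -2, 0, -5, -21, -83, -348, -1439.

-1439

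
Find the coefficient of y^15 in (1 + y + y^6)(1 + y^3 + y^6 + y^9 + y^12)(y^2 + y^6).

(1 + y + y^6) has coefficients 1,1,0,0,0,0,1 for degrees 0…6.
(1 + y^3 + y^6 + y^9 + y^12) has coefficients 1,0,0,1,0,0,1,0,0,1,0,0,1,0,0,0 for degrees 0…15.
Finally multiplying by (y^2 + y^6), the product of all factors after the first has coefficients 0,0,1,0,0,1,1,0,1,1,0,1,1,0,1,1 for degrees 0…15.
[y^15] = 1·1 + 1·1 + 1·1 = 3.

3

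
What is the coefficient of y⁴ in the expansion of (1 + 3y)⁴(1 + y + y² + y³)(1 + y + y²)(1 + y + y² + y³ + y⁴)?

848

(1 + 3y)⁴ has coefficients 1,12,54,108,81 for degrees 0…4.
(1 + y + y² + y³) has coefficients 1,1,1,1,0 for degrees 0…4.
Multiplying by (1 + y + y²) gives running coefficients 1,2,3,3,2 for degrees 0…4.
Finally multiplying by (1 + y + y² + y³ + y⁴), the product of all factors after the first has coefficients 1,3,6,9,11 for degrees 0…4.
[y⁴] = 1·11 + 12·9 + 54·6 + 108·3 + 81·1 = 848.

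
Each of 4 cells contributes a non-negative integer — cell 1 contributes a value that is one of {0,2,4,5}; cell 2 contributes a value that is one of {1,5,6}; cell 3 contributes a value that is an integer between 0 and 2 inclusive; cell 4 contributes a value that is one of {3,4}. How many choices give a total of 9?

The generating function for the choices is (1 + y^2 + y^4 + y^5)·(y + y^5 + y^6)·(1 + y + y^2)·(y^3 + y^4); the count is [y^9].
(1 + y^2 + y^4 + y^5) has coefficients 1,0,1,0,1,1 for degrees 0…5.
(y + y^5 + y^6) has coefficients 0,1,0,0,0,1,1,0,0,0 for degrees 0…9.
Multiplying by (1 + y + y^2) gives running coefficients 0,1,1,1,0,1,2,2,1,0 for degrees 0…9.
Finally multiplying by (y^3 + y^4), the product of all factors after the first has coefficients 0,0,0,0,1,2,2,1,1,3 for degrees 0…9.
[y^9] = 1·3 + 1·1 + 1·2 + 1·1 = 7.

7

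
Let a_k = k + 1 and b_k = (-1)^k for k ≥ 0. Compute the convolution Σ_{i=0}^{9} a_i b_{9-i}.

Write out a_i and b_{9-i} for i = 0,…,9 and sum the products.
Σ = 1·(-1) + 2·1 + 3·(-1) + 4·1 + 5·(-1) + 6·1 + 7·(-1) + 8·1 + 9·(-1) + 10·1 = 5.

5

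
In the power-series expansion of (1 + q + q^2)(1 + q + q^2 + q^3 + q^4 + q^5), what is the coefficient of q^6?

2

(1 + q + q^2) has coefficients 1,1,1 for degrees 0…2.
(1 + q + q^2 + q^3 + q^4 + q^5) has coefficients 1,1,1,1,1,1,0 for degrees 0…6.
[q^6] = 1·0 + 1·1 + 1·1 = 2.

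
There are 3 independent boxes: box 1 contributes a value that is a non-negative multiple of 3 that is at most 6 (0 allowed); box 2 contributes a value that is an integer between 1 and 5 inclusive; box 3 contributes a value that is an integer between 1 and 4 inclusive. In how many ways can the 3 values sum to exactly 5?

The generating function for the choices is (1 + t³ + t⁶)·(t + t² + t³ + t⁴ + t⁵)·(t + t² + t³ + t⁴); the count is [t⁵].
(1 + t³ + t⁶) has coefficients 1,0,0,1,0,0 for degrees 0…5.
(t + t² + t³ + t⁴ + t⁵) has coefficients 0,1,1,1,1,1 for degrees 0…5.
Finally multiplying by (t + t² + t³ + t⁴), the product of all factors after the first has coefficients 0,0,1,2,3,4 for degrees 0…5.
[t⁵] = 1·4 + 1·1 = 5.

5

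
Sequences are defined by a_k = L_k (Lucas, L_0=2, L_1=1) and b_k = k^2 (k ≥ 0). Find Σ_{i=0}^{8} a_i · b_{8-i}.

697

Write out a_i and b_{8-i} for i = 0,…,8 and sum the products.
Σ = 2·64 + 1·49 + 3·36 + 4·25 + 7·16 + 11·9 + 18·4 + 29·1 + 47·0 = 697.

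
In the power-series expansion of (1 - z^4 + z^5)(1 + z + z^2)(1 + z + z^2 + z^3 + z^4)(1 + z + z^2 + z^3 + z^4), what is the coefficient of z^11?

3

(1 - z^4 + z^5) has coefficients 1,0,0,0,-1,1 for degrees 0…5.
(1 + z + z^2) has coefficients 1,1,1,0,0,0,0,0,0,0,0,0 for degrees 0…11.
Multiplying by (1 + z + z^2 + z^3 + z^4) gives running coefficients 1,2,3,3,3,2,1,0,0,0,0,0 for degrees 0…11.
Finally multiplying by (1 + z + z^2 + z^3 + z^4), the product of all factors after the first has coefficients 1,3,6,9,12,13,12,9,6,3,1,0 for degrees 0…11.
[z^11] = 1·0 − 1·9 + 1·12 = 3.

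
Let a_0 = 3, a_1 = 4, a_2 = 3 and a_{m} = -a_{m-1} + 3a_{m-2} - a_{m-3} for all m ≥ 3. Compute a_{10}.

-981

The ordinary generating function has denominator 1 + q - 3q^2 + q^3.
Iterating the recurrence: a_0,…,a_{10} = 3, 4, 3, 6, -1, 16, -25, 74, -165, 412, -981.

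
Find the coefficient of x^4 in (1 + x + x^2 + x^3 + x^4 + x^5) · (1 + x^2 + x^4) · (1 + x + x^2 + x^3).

8

(1 + x + x^2 + x^3 + x^4 + x^5) has coefficients 1,1,1,1,1 for degrees 0…4.
(1 + x^2 + x^4) has coefficients 1,0,1,0,1 for degrees 0…4.
Finally multiplying by (1 + x + x^2 + x^3), the product of all factors after the first has coefficients 1,1,2,2,2 for degrees 0…4.
[x^4] = 1·2 + 1·2 + 1·2 + 1·1 + 1·1 = 8.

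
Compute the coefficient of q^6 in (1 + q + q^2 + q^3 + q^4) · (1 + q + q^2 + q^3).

2

(1 + q + q^2 + q^3 + q^4) has coefficients 1,1,1,1,1 for degrees 0…4.
(1 + q + q^2 + q^3) has coefficients 1,1,1,1,0,0,0 for degrees 0…6.
[q^6] = 1·0 + 1·0 + 1·0 + 1·1 + 1·1 = 2.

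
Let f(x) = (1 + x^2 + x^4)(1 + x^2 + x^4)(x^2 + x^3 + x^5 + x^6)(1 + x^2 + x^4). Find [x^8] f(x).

(1 + x^2 + x^4) has coefficients 1,0,1,0,1 for degrees 0…4.
(1 + x^2 + x^4) has coefficients 1,0,1,0,1,0,0,0,0 for degrees 0…8.
Multiplying by (x^2 + x^3 + x^5 + x^6) gives running coefficients 0,0,1,1,1,2,2,2,1 for degrees 0…8.
Finally multiplying by (1 + x^2 + x^4), the product of all factors after the first has coefficients 0,0,1,1,2,3,4,5,4 for degrees 0…8.
[x^8] = 1·4 + 1·4 + 1·2 = 10.

10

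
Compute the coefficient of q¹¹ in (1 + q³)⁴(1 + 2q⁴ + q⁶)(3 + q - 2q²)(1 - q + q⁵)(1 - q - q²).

-85

(1 + q³)⁴ has coefficients 1,0,0,4,0,0,6,0,0,4,0,0 for degrees 0…11.
(1 + 2q⁴ + q⁶) has coefficients 1,0,0,0,2,0,1,0,0,0,0,0 for degrees 0…11.
Multiplying by (3 + q - 2q²) gives running coefficients 3,1,-2,0,6,2,-1,1,-2,0,0,0 for degrees 0…11.
Multiplying by (1 - q + q⁵) gives running coefficients 3,-2,-3,2,6,-1,-2,0,-3,8,2,-1 for degrees 0…11.
Finally multiplying by (1 - q - q²), the product of all factors after the first has coefficients 3,-5,-4,7,7,-9,-7,3,-1,11,-3,-11 for degrees 0…11.
[q¹¹] = 1·(-11) + 4·(-1) + 6·(-9) + 4·(-4) = -85.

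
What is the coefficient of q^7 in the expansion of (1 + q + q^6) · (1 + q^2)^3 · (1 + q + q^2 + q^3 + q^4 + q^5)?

(1 + q + q^6) has coefficients 1,1,0,0,0,0,1 for degrees 0…6.
(1 + q^2)^3 has coefficients 1,0,3,0,3,0,1,0 for degrees 0…7.
Finally multiplying by (1 + q + q^2 + q^3 + q^4 + q^5), the product of all factors after the first has coefficients 1,1,4,4,7,7,7,7 for degrees 0…7.
[q^7] = 1·7 + 1·7 + 1·1 = 15.

15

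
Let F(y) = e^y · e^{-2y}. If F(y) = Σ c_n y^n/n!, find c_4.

1

The EGF product rule gives c_4 = Σ_{k_1+k_2=4} C(4; k_1,k_2) · ∏ g_i(k_i), where e^y gives (1)^k; e^{-2y} gives (-2)^k.
g_1(k) for k = 0…4: 1, 1, 1, 1, 1.
g_2(k) for k = 0…4: 1, -2, 4, -8, 16.
c_4 = Σ_k C(4,k)·g_1(k)·g_2(4−k) = 1·1·16 + 4·1·(-8) + 6·1·4 + 4·1·(-2) + 1·1·1 = 16 − 32 + 24 − 8 + 1 = 1.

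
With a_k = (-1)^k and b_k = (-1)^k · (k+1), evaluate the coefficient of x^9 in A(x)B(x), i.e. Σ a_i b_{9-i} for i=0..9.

The convolution is the x^9 coefficient of A(x)B(x).
Σ = 1·(-10) − 1·9 + 1·(-8) − 1·7 + 1·(-6) − 1·5 + 1·(-4) − 1·3 + 1·(-2) − 1·1 = -55.

-55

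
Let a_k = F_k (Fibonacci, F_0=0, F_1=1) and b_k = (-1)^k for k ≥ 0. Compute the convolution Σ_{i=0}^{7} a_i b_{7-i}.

Write out a_i and b_{7-i} for i = 0,…,7 and sum the products.
Σ = 0·(-1) + 1·1 + 1·(-1) + 2·1 + 3·(-1) + 5·1 + 8·(-1) + 13·1 = 9.

9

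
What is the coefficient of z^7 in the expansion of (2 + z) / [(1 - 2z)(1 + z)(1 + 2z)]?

-85

Partial fractions give a closed form: a_n = (5/6)·2^n + (-1/3)·(-1)^n + (3/2)·(-2)^n.
At n = 7: a_7 = -85.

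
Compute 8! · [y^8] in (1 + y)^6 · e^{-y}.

-887

The EGF product rule gives c_8 = Σ_{k_1+k_2=8} C(8; k_1,k_2) · ∏ g_i(k_i), where (1+y)^6 gives the falling factorial (6)_k; e^{-y} gives (-1)^k.
g_1(k) for k = 0…8: 1, 6, 30, 120, 360, 720, 720, 0, 0.
g_2(k) for k = 0…8: 1, -1, 1, -1, 1, -1, 1, -1, 1.
c_8 = Σ_k C(8,k)·g_1(k)·g_2(8−k) = 1·1·1 + 8·6·(-1) + 28·30·1 + 56·120·(-1) + 70·360·1 + 56·720·(-1) + 28·720·1 = 1 − 48 + 840 − 6720 + 25200 − 40320 + 20160 = -887.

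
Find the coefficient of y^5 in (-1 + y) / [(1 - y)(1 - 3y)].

-243

Partial fractions give a closed form: a_n = (-1)·3^n.
At n = 5: a_5 = -243.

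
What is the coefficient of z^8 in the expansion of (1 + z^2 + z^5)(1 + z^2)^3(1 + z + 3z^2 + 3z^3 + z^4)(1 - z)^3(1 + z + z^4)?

6

(1 + z^2 + z^5) has coefficients 1,0,1,0,0,1 for degrees 0…5.
(1 + z^2)^3 has coefficients 1,0,3,0,3,0,1,0,0 for degrees 0…8.
Multiplying by (1 + z + 3z^2 + 3z^3 + z^4) gives running coefficients 1,1,6,6,13,12,13,10,6 for degrees 0…8.
Multiplying by (1 - z)^3 gives running coefficients 1,-2,6,-10,12,-15,10,-6,3 for degrees 0…8.
Finally multiplying by (1 + z + z^4), the product of all factors after the first has coefficients 1,-1,4,-4,3,-5,1,-6,9 for degrees 0…8.
[z^8] = 1·9 + 1·1 + 1·(-4) = 6.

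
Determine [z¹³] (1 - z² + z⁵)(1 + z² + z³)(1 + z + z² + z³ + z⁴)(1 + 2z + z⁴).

4

(1 - z² + z⁵) has coefficients 1,0,-1,0,0,1 for degrees 0…5.
(1 + z² + z³) has coefficients 1,0,1,1,0,0,0,0,0,0,0,0,0,0 for degrees 0…13.
Multiplying by (1 + z + z² + z³ + z⁴) gives running coefficients 1,1,2,3,3,2,2,1,0,0,0,0,0,0 for degrees 0…13.
Finally multiplying by (1 + 2z + z⁴), the product of all factors after the first has coefficients 1,3,4,7,10,9,8,8,5,2,2,1,0,0 for degrees 0…13.
[z¹³] = 1·0 − 1·1 + 1·5 = 4.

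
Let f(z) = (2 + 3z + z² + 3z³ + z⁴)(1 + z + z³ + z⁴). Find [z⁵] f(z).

(2 + 3z + z² + 3z³ + z⁴) has coefficients 2,3,1,3,1 for degrees 0…4.
(1 + z + z³ + z⁴) has coefficients 1,1,0,1,1,0 for degrees 0…5.
[z⁵] = 2·0 + 3·1 + 1·1 + 3·0 + 1·1 = 5.

5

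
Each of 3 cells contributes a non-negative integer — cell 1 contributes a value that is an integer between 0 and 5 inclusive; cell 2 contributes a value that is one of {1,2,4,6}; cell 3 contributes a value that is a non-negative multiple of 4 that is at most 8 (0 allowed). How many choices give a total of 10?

The generating function for the choices is (1 + z + z^2 + z^3 + z^4 + z^5)·(z + z^2 + z^4 + z^6)·(1 + z^4 + z^8); the count is [z^10].
(1 + z + z^2 + z^3 + z^4 + z^5) has coefficients 1,1,1,1,1,1 for degrees 0…5.
(z + z^2 + z^4 + z^6) has coefficients 0,1,1,0,1,0,1,0,0,0,0 for degrees 0…10.
Finally multiplying by (1 + z^4 + z^8), the product of all factors after the first has coefficients 0,1,1,0,1,1,2,0,1,1,2 for degrees 0…10.
[z^10] = 1·2 + 1·1 + 1·1 + 1·0 + 1·2 + 1·1 = 7.

7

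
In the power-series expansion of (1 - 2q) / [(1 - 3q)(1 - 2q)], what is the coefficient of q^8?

6561

The denominator gives the recurrence a_n = 5a_(n−1) − 6a_(n−2) for n ≥ 2; the numerator fixes a_0 = 1, a_1 = 3.
Iterating: 1, 3, 9, 27, 81, 243, 729, 2187, 6561, so a_8 = 6561.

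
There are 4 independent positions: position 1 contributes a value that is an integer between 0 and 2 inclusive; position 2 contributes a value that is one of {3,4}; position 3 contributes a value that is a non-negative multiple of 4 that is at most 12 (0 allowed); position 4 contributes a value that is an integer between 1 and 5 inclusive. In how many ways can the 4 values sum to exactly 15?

7

The generating function for the choices is (1 + q + q²)·(q³ + q⁴)·(1 + q⁴ + q⁸ + q¹²)·(q + q² + q³ + q⁴ + q⁵); the count is [q¹⁵].
(1 + q + q²) has coefficients 1,1,1 for degrees 0…2.
(q³ + q⁴) has coefficients 0,0,0,1,1,0,0,0,0,0,0,0,0,0,0,0 for degrees 0…15.
Multiplying by (1 + q⁴ + q⁸ + q¹²) gives running coefficients 0,0,0,1,1,0,0,1,1,0,0,1,1,0,0,1 for degrees 0…15.
Finally multiplying by (q + q² + q³ + q⁴ + q⁵), the product of all factors after the first has coefficients 0,0,0,0,1,2,2,2,3,3,2,2,3,3,2,2 for degrees 0…15.
[q¹⁵] = 1·2 + 1·2 + 1·3 = 7.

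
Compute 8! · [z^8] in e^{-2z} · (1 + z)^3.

-2816

The EGF product rule gives c_8 = Σ_{k_1+k_2=8} C(8; k_1,k_2) · ∏ g_i(k_i), where e^{-2z} gives (-2)^k; (1+z)^3 gives the falling factorial (3)_k.
g_1(k) for k = 0…8: 1, -2, 4, -8, 16, -32, 64, -128, 256.
g_2(k) for k = 0…8: 1, 3, 6, 6, 0, 0, 0, 0, 0.
c_8 = Σ_k C(8,k)·g_1(k)·g_2(8−k) = 56·(-32)·6 + 28·64·6 + 8·(-128)·3 + 1·256·1 = −10752 + 10752 − 3072 + 256 = -2816.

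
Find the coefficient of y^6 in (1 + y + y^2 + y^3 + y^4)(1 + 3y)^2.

(1 + y + y^2 + y^3 + y^4) has coefficients 1,1,1,1,1 for degrees 0…4.
(1 + 3y)^2 has coefficients 1,6,9,0,0,0,0 for degrees 0…6.
[y^6] = 1·0 + 1·0 + 1·0 + 1·0 + 1·9 = 9.

9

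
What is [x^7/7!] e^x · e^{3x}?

16384

The EGF product rule gives c_7 = Σ_{k_1+k_2=7} C(7; k_1,k_2) · ∏ g_i(k_i), where e^x gives (1)^k; e^{3x} gives (3)^k.
g_1(k) for k = 0…7: 1, 1, 1, 1, 1, 1, 1, 1.
g_2(k) for k = 0…7: 1, 3, 9, 27, 81, 243, 729, 2187.
c_7 = Σ_k C(7,k)·g_1(k)·g_2(7−k) = 1·1·2187 + 7·1·729 + 21·1·243 + 35·1·81 + 35·1·27 + 21·1·9 + 7·1·3 + 1·1·1 = 2187 + 5103 + 5103 + 2835 + 945 + 189 + 21 + 1 = 16384.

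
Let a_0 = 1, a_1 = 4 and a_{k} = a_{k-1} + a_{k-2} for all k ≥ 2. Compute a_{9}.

The ordinary generating function has denominator 1 - y - y^2.
Iterating the recurrence: a_0,…,a_{9} = 1, 4, 5, 9, 14, 23, 37, 60, 97, 157.

157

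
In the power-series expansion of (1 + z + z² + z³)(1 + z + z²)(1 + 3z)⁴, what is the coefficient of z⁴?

497

(1 + z + z² + z³) has coefficients 1,1,1,1 for degrees 0…3.
(1 + z + z²) has coefficients 1,1,1,0,0 for degrees 0…4.
Finally multiplying by (1 + 3z)⁴, the product of all factors after the first has coefficients 1,13,67,174,243 for degrees 0…4.
[z⁴] = 1·243 + 1·174 + 1·67 + 1·13 = 497.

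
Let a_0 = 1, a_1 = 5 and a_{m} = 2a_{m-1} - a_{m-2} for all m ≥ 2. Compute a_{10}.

The ordinary generating function has denominator 1 - 2x + x^2.
Iterating the recurrence: a_0,…,a_{10} = 1, 5, 9, 13, 17, 21, 25, 29, 33, 37, 41.

41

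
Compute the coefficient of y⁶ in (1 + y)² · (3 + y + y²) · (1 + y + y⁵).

(1 + y)² has coefficients 1,2,1 for degrees 0…2.
(3 + y + y²) has coefficients 3,1,1,0,0,0,0 for degrees 0…6.
Finally multiplying by (1 + y + y⁵), the product of all factors after the first has coefficients 3,4,2,1,0,3,1 for degrees 0…6.
[y⁶] = 1·1 + 2·3 + 1·0 = 7.

7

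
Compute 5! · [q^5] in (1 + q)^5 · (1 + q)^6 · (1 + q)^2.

154440

The EGF product rule gives c_5 = Σ_{k_1+k_2+k_3=5} C(5; k_1,k_2,k_3) · ∏ g_i(k_i), where (1+q)^5 gives the falling factorial (5)_k; (1+q)^6 gives the falling factorial (6)_k; (1+q)^2 gives the falling factorial (2)_k.
g_1(k) for k = 0…5: 1, 5, 20, 60, 120, 120.
g_2(k) for k = 0…5: 1, 6, 30, 120, 360, 720.
g_3(k) for k = 0…5: 1, 2, 2, 0, 0, 0.
First combine the last two factors: h(k) = Σ_j C(k,j)·g_2(j)·g_3(k−j) for k = 0…5: 1, 8, 56, 336, 1680, 6720.
c_5 = Σ_k C(5,k)·g_1(k)·h(5−k) = 1·1·6720 + 5·5·1680 + 10·20·336 + 10·60·56 + 5·120·8 + 1·120·1 = 6720 + 42000 + 67200 + 33600 + 4800 + 120 = 154440.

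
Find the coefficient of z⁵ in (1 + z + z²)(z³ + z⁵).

(1 + z + z²) has coefficients 1,1,1 for degrees 0…2.
(z³ + z⁵) has coefficients 0,0,0,1,0,1 for degrees 0…5.
[z⁵] = 1·1 + 1·0 + 1·1 = 2.

2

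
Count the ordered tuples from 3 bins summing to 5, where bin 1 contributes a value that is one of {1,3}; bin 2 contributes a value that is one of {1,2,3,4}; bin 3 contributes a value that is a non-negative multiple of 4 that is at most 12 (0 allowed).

2

The generating function for the choices is (t + t^3)·(t + t^2 + t^3 + t^4)·(1 + t^4 + t^8 + t^12); the count is [t^5].
(t + t^3) has coefficients 0,1,0,1 for degrees 0…3.
(t + t^2 + t^3 + t^4) has coefficients 0,1,1,1,1,0 for degrees 0…5.
Finally multiplying by (1 + t^4 + t^8 + t^12), the product of all factors after the first has coefficients 0,1,1,1,1,1 for degrees 0…5.
[t^5] = 1·1 + 1·1 = 2.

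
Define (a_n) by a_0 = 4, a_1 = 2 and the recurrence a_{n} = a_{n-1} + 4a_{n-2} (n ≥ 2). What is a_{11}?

The ordinary generating function has denominator 1 - y - 4y^2.
Iterating the recurrence: a_0,…,a_{11} = 4, 2, 18, 26, 98, 202, 594, 1402, 3778, 9386, 24498, 62042.

62042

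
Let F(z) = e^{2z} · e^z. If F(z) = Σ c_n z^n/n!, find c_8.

The EGF product rule gives c_8 = Σ_{k_1+k_2=8} C(8; k_1,k_2) · ∏ g_i(k_i), where e^{2z} gives (2)^k; e^z gives (1)^k.
g_1(k) for k = 0…8: 1, 2, 4, 8, 16, 32, 64, 128, 256.
g_2(k) for k = 0…8: 1, 1, 1, 1, 1, 1, 1, 1, 1.
c_8 = Σ_k C(8,k)·g_1(k)·g_2(8−k) = 1·1·1 + 8·2·1 + 28·4·1 + 56·8·1 + 70·16·1 + 56·32·1 + 28·64·1 + 8·128·1 + 1·256·1 = 1 + 16 + 112 + 448 + 1120 + 1792 + 1792 + 1024 + 256 = 6561.

6561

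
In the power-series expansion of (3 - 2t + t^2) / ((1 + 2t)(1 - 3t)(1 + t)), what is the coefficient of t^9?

19912

Partial fractions give a closed form: a_n = (17/5)·(-2)^n + (11/10)·3^n + (-3/2)·(-1)^n.
At n = 9: a_9 = 19912.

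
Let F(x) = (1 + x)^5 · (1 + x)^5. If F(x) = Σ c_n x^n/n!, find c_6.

The EGF product rule gives c_6 = Σ_{k_1+k_2=6} C(6; k_1,k_2) · ∏ g_i(k_i), where (1+x)^5 gives the falling factorial (5)_k; (1+x)^5 gives the falling factorial (5)_k.
g_1(k) for k = 0…6: 1, 5, 20, 60, 120, 120, 0.
g_2(k) for k = 0…6: 1, 5, 20, 60, 120, 120, 0.
c_6 = Σ_k C(6,k)·g_1(k)·g_2(6−k) = 6·5·120 + 15·20·120 + 20·60·60 + 15·120·20 + 6·120·5 = 3600 + 36000 + 72000 + 36000 + 3600 = 151200.

151200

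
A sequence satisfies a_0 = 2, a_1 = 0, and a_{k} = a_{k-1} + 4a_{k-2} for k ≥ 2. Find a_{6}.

232

The ordinary generating function has denominator 1 - z - 4z^2.
Iterating the recurrence: a_0,…,a_{6} = 2, 0, 8, 8, 40, 72, 232.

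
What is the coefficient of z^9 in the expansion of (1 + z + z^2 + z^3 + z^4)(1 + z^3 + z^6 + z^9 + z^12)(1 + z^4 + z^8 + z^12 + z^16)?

4

(1 + z + z^2 + z^3 + z^4) has coefficients 1,1,1,1,1 for degrees 0…4.
(1 + z^3 + z^6 + z^9 + z^12) has coefficients 1,0,0,1,0,0,1,0,0,1 for degrees 0…9.
Finally multiplying by (1 + z^4 + z^8 + z^12 + z^16), the product of all factors after the first has coefficients 1,0,0,1,1,0,1,1,1,1 for degrees 0…9.
[z^9] = 1·1 + 1·1 + 1·1 + 1·1 + 1·0 = 4.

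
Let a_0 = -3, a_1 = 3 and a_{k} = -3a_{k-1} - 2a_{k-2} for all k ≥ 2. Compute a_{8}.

-3

The ordinary generating function has denominator 1 + 3t + 2t^2.
Iterating the recurrence: a_0,…,a_{8} = -3, 3, -3, 3, -3, 3, -3, 3, -3.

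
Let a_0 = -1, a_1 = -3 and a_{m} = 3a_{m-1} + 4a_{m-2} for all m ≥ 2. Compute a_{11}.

The ordinary generating function has denominator 1 - 3z - 4z^2.
Iterating the recurrence: a_0,…,a_{11} = -1, -3, -13, -51, -205, -819, -3277, -13107, -52429, -209715, -838861, -3355443.

-3355443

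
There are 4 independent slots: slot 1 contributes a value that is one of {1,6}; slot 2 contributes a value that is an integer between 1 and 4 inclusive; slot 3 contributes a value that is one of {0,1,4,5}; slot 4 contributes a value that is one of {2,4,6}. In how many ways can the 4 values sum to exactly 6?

The generating function for the choices is (z + z^6)·(z + z^2 + z^3 + z^4)·(1 + z + z^4 + z^5)·(z^2 + z^4 + z^6); the count is [z^6].
(z + z^6) has coefficients 0,1,0,0,0,0,1 for degrees 0…6.
(z + z^2 + z^3 + z^4) has coefficients 0,1,1,1,1,0,0 for degrees 0…6.
Multiplying by (1 + z + z^4 + z^5) gives running coefficients 0,1,2,2,2,2,2 for degrees 0…6.
Finally multiplying by (z^2 + z^4 + z^6), the product of all factors after the first has coefficients 0,0,0,1,2,3,4 for degrees 0…6.
[z^6] = 1·3 + 1·0 = 3.

3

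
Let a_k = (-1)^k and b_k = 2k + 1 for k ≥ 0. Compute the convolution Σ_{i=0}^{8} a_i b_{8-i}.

9

The convolution is the t^8 coefficient of A(t)B(t).
Σ = 1·17 − 1·15 + 1·13 − 1·11 + 1·9 − 1·7 + 1·5 − 1·3 + 1·1 = 9.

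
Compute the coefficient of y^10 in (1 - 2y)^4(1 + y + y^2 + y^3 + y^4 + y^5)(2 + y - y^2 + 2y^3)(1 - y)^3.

-59

(1 - 2y)^4 has coefficients 1,-8,24,-32,16 for degrees 0…4.
(1 + y + y^2 + y^3 + y^4 + y^5) has coefficients 1,1,1,1,1,1,0,0,0,0,0 for degrees 0…10.
Multiplying by (2 + y - y^2 + 2y^3) gives running coefficients 2,3,2,4,4,4,2,1,2,0,0 for degrees 0…10.
Finally multiplying by (1 - y)^3, the product of all factors after the first has coefficients 2,-3,-1,5,-5,2,-2,3,1,-5,5 for degrees 0…10.
[y^10] = 1·5 − 8·(-5) + 24·1 − 32·3 + 16·(-2) = -59.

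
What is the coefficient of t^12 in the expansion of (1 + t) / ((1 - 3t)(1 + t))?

531441

Partial fractions give a closed form: a_n = (1)·3^n.
At n = 12: a_12 = 531441.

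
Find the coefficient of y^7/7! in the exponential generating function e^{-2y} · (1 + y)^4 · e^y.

-225

The EGF product rule gives c_7 = Σ_{k_1+k_2+k_3=7} C(7; k_1,k_2,k_3) · ∏ g_i(k_i), where e^{-2y} gives (-2)^k; (1+y)^4 gives the falling factorial (4)_k; e^y gives (1)^k.
g_1(k) for k = 0…7: 1, -2, 4, -8, 16, -32, 64, -128.
g_2(k) for k = 0…7: 1, 4, 12, 24, 24, 0, 0, 0.
g_3(k) for k = 0…7: 1, 1, 1, 1, 1, 1, 1, 1.
First combine the last two factors: h(k) = Σ_j C(k,j)·g_2(j)·g_3(k−j) for k = 0…7: 1, 5, 21, 73, 209, 501, 1045, 1961.
c_7 = Σ_k C(7,k)·g_1(k)·h(7−k) = 1·1·1961 + 7·(-2)·1045 + 21·4·501 + 35·(-8)·209 + 35·16·73 + 21·(-32)·21 + 7·64·5 + 1·(-128)·1 = 1961 − 14630 + 42084 − 58520 + 40880 − 14112 + 2240 − 128 = -225.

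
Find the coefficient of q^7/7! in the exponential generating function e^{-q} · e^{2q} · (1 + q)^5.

9276

The EGF product rule gives c_7 = Σ_{k_1+k_2+k_3=7} C(7; k_1,k_2,k_3) · ∏ g_i(k_i), where e^{-q} gives (-1)^k; e^{2q} gives (2)^k; (1+q)^5 gives the falling factorial (5)_k.
g_1(k) for k = 0…7: 1, -1, 1, -1, 1, -1, 1, -1.
g_2(k) for k = 0…7: 1, 2, 4, 8, 16, 32, 64, 128.
g_3(k) for k = 0…7: 1, 5, 20, 60, 120, 120, 0, 0.
First combine the last two factors: h(k) = Σ_j C(k,j)·g_2(j)·g_3(k−j) for k = 0…7: 1, 7, 44, 248, 1256, 5752, 24064, 93088.
c_7 = Σ_k C(7,k)·g_1(k)·h(7−k) = 1·1·93088 + 7·(-1)·24064 + 21·1·5752 + 35·(-1)·1256 + 35·1·248 + 21·(-1)·44 + 7·1·7 + 1·(-1)·1 = 93088 − 168448 + 120792 − 43960 + 8680 − 924 + 49 − 1 = 9276.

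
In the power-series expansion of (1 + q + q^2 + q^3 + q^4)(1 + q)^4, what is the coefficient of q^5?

15

(1 + q + q^2 + q^3 + q^4) has coefficients 1,1,1,1,1 for degrees 0…4.
(1 + q)^4 has coefficients 1,4,6,4,1,0 for degrees 0…5.
[q^5] = 1·0 + 1·1 + 1·4 + 1·6 + 1·4 = 15.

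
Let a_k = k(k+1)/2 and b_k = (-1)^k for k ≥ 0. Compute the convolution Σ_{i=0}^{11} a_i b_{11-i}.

36

This is [x^11] in the product of the two ordinary generating functions.
Σ = 0·(-1) + 1·1 + 3·(-1) + 6·1 + 10·(-1) + 15·1 + 21·(-1) + 28·1 + 36·(-1) + 45·1 + 55·(-1) + 66·1 = 36.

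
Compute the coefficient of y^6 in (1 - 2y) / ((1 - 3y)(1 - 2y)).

729

Partial fractions give a closed form: a_n = (1)·3^n.
At n = 6: a_6 = 729.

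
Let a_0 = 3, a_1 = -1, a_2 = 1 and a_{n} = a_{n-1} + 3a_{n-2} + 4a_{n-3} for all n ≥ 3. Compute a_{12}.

39294

The ordinary generating function has denominator 1 - x - 3x^2 - 4x^3.
Iterating the recurrence: a_0,…,a_{12} = 3, -1, 1, 10, 9, 43, 110, 275, 777, 2042, 5473, 14707, 39294.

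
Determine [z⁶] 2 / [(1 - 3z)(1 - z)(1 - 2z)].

6050

Partial fractions give a closed form: a_n = (9)·3^n + (1)·1^n + (-8)·2^n.
At n = 6: a_6 = 6050.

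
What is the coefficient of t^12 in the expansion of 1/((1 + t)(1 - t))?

Partial fractions give a closed form: a_n = (1/2)·(-1)^n + (1/2)·1^n.
At n = 12: a_12 = 1.

1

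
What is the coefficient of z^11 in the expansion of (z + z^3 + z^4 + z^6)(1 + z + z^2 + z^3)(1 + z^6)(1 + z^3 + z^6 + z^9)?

(z + z^3 + z^4 + z^6) has coefficients 0,1,0,1,1,0,1 for degrees 0…6.
(1 + z + z^2 + z^3) has coefficients 1,1,1,1,0,0,0,0,0,0,0,0 for degrees 0…11.
Multiplying by (1 + z^6) gives running coefficients 1,1,1,1,0,0,1,1,1,1,0,0 for degrees 0…11.
Finally multiplying by (1 + z^3 + z^6 + z^9), the product of all factors after the first has coefficients 1,1,1,2,1,1,3,2,2,4,2,2 for degrees 0…11.
[z^11] = 1·2 + 1·2 + 1·2 + 1·1 = 7.

7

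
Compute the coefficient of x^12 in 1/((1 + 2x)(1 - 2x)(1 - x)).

The denominator gives the recurrence a_n = a_(n−1) + 4a_(n−2) − 4a_(n−3) for n ≥ 3; the numerator fixes a_0 = 1, a_1 = 1, a_2 = 5.
Iterating: 1, 1, 5, 5, 21, 21, 85, 85, 341, 341, 1365, 1365, 5461, so a_12 = 5461.

5461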